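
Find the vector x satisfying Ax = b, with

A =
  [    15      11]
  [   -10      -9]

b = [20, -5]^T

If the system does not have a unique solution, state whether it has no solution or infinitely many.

x_1 = 5, x_2 = -5

Row-reduce the augmented matrix:
R1 ← R1 / (15).
R2 ← R2 + 10·R1.
R2 ← R2 / (-5/3).
R1 ← R1 − 11/15·R2.
Reading off the reduced rows gives x_1 = 5, x_2 = -5.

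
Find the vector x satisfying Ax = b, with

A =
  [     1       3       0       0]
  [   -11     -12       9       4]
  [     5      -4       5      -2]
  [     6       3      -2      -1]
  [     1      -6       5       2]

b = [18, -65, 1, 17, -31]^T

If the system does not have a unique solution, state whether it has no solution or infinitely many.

Row-reduce the augmented matrix:
R2 ← R2 + 11·R1.
R3 ← R3 − 5·R1.
R4 ← R4 − 6·R1.
R5 ← R5 − 1·R1.
R2 ← R2 / (21).
R1 ← R1 − 3·R2.
R3 ← R3 + 19·R2.
R4 ← R4 + 15·R2.
R5 ← R5 + 9·R2.
R3 ← R3 / (92/7).
R1 ← R1 + 9/7·R3.
R2 ← R2 − 3/7·R3.
R4 ← R4 − 31/7·R3.
R5 ← R5 − 62/7·R3.
R4 ← R4 / (181/138).
R1 ← R1 + 19/46·R4.
R2 ← R2 − 19/138·R4.
R3 ← R3 − 17/138·R4.
R5 ← R5 − 181/69·R4.
R5 reduces to 0 = 0, so the extra equation is consistent.
Reading off the reduced rows gives x_1 = 0, x_2 = 6, x_3 = 3, x_4 = -5.

x_1 = 0, x_2 = 6, x_3 = 3, x_4 = -5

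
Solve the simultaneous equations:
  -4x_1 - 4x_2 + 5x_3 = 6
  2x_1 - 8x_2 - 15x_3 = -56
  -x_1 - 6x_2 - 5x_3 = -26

Row-reduce:
R1 ← R1 / (-4).
R2 ← R2 − 2·R1.
R3 ← R3 + 1·R1.
R2 ← R2 / (-10).
R1 ← R1 − 1·R2.
R3 ← R3 + 5·R2.
Row 3 reduces to 0 = -1, a contradiction. The system is inconsistent.

no solution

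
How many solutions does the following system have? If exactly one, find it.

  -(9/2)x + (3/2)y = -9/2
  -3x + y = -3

Row-reduce:
R1 ← R1 / (-9/2).
R2 ← R2 + 3·R1.
Rank is 1 with 2 unknowns, leaving y free.

infinitely many solutions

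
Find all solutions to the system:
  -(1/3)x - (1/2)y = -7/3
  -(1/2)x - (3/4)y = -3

Row-reduce:
R1 ← R1 / (-1/3).
R2 ← R2 + 1/2·R1.
Row 2 reduces to 0 = 1/2, a contradiction. The system is inconsistent.

no solution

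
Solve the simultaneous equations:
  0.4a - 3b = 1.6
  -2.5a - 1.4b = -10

a = 4, b = 0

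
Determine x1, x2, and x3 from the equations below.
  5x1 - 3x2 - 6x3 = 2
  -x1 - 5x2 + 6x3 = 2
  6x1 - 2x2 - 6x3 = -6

Row-reduce the augmented matrix:
R1 ← R1 / (5).
R2 ← R2 + 1·R1.
R3 ← R3 − 6·R1.
R2 ← R2 / (-28/5).
R1 ← R1 + 3/5·R2.
R3 ← R3 − 8/5·R2.
R3 ← R3 / (18/7).
R1 ← R1 + 12/7·R3.
R2 ← R2 + 6/7·R3.
Reading off the reduced rows gives x1 = -5, x2 = -3, x3 = -3.

x1 = -5, x2 = -3, x3 = -3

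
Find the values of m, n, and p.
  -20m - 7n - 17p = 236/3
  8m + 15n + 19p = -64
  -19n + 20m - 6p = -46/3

Row-reduce the augmented matrix:
R1 ← R1 / (-20).
R2 ← R2 − 8·R1.
R3 ← R3 − 20·R1.
R2 ← R2 / (61/5).
R1 ← R1 − 7/20·R2.
R3 ← R3 + 26·R2.
R3 ← R3 / (3).
R1 ← R1 − 1/2·R3.
R2 ← R2 − 1·R3.
Reading off the reduced rows gives m = -2, n = -2/3, p = -2.

m = -2, n = -2/3, p = -2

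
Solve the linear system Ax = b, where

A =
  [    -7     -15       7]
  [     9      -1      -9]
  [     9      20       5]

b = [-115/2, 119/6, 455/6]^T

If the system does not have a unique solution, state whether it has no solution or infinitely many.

Row-reduce the augmented matrix:
R1 ← R1 / (-7).
R2 ← R2 − 9·R1.
R3 ← R3 − 9·R1.
R2 ← R2 / (-142/7).
R1 ← R1 − 15/7·R2.
R3 ← R3 − 5/7·R2.
R3 ← R3 / (14).
R1 ← R1 + 1·R3.
Reading off the reduced rows gives x_1 = 5/2, x_2 = 8/3, x_3 = 0.

x_1 = 5/2, x_2 = 8/3, x_3 = 0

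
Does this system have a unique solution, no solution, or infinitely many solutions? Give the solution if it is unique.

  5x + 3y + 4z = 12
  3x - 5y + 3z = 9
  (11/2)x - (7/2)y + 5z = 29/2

no solution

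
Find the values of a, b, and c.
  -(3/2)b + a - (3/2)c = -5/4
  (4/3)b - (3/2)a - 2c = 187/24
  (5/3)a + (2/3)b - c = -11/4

a = -11/4, b = 1/2, c = -3/2

Row-reduce the augmented matrix:
R2 ← R2 + 3/2·R1.
R3 ← R3 − 5/3·R1.
R2 ← R2 / (-11/12).
R1 ← R1 + 3/2·R2.
R3 ← R3 − 19/6·R2.
R3 ← R3 / (-145/11).
R1 ← R1 − 60/11·R3.
R2 ← R2 − 51/11·R3.
Reading off the reduced rows gives a = -11/4, b = 1/2, c = -3/2.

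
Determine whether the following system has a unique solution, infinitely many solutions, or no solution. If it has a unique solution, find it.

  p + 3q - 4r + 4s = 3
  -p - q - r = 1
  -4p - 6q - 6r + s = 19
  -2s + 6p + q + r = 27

p = 6, q = -5, r = -2, s = 1

Row-reduce the augmented matrix:
R2 ← R2 + 1·R1.
R3 ← R3 + 4·R1.
R4 ← R4 − 6·R1.
R2 ← R2 / (2).
R1 ← R1 − 3·R2.
R3 ← R3 − 6·R2.
R4 ← R4 + 17·R2.
R3 ← R3 / (-7).
R1 ← R1 − 7/2·R3.
R2 ← R2 + 5/2·R3.
R4 ← R4 + 35/2·R3.
R4 ← R4 / (-9/2).
R1 ← R1 − 1/2·R4.
R2 ← R2 − 3/14·R4.
R3 ← R3 + 5/7·R4.
Reading off the reduced rows gives p = 6, q = -5, r = -2, s = 1.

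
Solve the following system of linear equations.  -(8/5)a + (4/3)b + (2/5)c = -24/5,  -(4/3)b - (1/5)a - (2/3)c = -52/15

Row-reduce:
R1 ← R1 / (-8/5).
R2 ← R2 + 1/5·R1.
R2 ← R2 / (-3/2).
R1 ← R1 + 5/6·R2.
Rank is 2 with 3 unknowns, leaving c free.

infinitely many solutions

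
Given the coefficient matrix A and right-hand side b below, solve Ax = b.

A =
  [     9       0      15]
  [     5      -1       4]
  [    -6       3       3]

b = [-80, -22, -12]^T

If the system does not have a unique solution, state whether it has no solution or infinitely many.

no solution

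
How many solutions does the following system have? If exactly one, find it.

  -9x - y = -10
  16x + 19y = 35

x = 1, y = 1

Row-reduce the augmented matrix:
R1 ← R1 / (-9).
R2 ← R2 − 16·R1.
R2 ← R2 / (155/9).
R1 ← R1 − 1/9·R2.
Reading off the reduced rows gives x = 1, y = 1.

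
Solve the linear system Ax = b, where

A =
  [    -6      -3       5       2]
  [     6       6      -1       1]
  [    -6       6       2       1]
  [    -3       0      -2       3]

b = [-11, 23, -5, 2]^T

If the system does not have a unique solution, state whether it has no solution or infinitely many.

Row-reduce the augmented matrix:
R1 ← R1 / (-6).
R2 ← R2 − 6·R1.
R3 ← R3 + 6·R1.
R4 ← R4 + 3·R1.
R2 ← R2 / (3).
R1 ← R1 − 1/2·R2.
R3 ← R3 − 9·R2.
R4 ← R4 − 3/2·R2.
R3 ← R3 / (-15).
R1 ← R1 + 3/2·R3.
R2 ← R2 − 4/3·R3.
R4 ← R4 + 13/2·R3.
R4 ← R4 / (29/6).
R1 ← R1 − 1/6·R4.
R2 ← R2 − 1/9·R4.
R3 ← R3 − 2/3·R4.
Reading off the reduced rows gives x_1 = 7/3, x_2 = 1, x_3 = 0, x_4 = 3.

x_1 = 7/3, x_2 = 1, x_3 = 0, x_4 = 3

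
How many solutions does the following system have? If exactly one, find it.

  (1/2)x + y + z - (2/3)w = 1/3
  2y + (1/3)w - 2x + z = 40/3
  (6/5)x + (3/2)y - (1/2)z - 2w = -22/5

infinitely many solutions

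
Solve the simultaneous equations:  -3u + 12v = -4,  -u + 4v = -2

no solution

Row-reduce:
R1 ← R1 / (-3).
R2 ← R2 + 1·R1.
Row 2 reduces to 0 = -2/3, a contradiction. The system is inconsistent.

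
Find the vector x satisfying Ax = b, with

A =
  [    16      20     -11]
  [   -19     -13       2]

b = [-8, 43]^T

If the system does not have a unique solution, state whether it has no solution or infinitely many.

infinitely many solutions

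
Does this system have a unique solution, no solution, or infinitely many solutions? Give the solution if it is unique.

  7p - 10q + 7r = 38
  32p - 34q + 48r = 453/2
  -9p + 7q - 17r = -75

Row-reduce:
R1 ← R1 / (7).
R2 ← R2 − 32·R1.
R3 ← R3 + 9·R1.
R2 ← R2 / (82/7).
R1 ← R1 + 10/7·R2.
R3 ← R3 + 41/7·R2.
Row 3 reduces to 0 = 1/4, a contradiction. The system is inconsistent.

no solution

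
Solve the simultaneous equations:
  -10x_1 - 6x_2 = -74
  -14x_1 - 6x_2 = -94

Row-reduce the augmented matrix:
R1 ← R1 / (-10).
R2 ← R2 + 14·R1.
R2 ← R2 / (12/5).
R1 ← R1 − 3/5·R2.
Reading off the reduced rows gives x_1 = 5, x_2 = 4.

x_1 = 5, x_2 = 4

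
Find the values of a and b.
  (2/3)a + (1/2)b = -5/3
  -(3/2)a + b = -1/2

a = -1, b = -2

Row-reduce the augmented matrix:
R1 ← R1 / (2/3).
R2 ← R2 + 3/2·R1.
R2 ← R2 / (17/8).
R1 ← R1 − 3/4·R2.
Reading off the reduced rows gives a = -1, b = -2.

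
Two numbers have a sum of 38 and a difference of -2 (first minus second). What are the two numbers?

first number: 18, second number: 20

Let x = first number, y = second number.
  x + y = 38
  x - y = -2
From equation 1: x = 38 − y.
Substitute into equation 2 and solve: y = 20.
Then x = 18.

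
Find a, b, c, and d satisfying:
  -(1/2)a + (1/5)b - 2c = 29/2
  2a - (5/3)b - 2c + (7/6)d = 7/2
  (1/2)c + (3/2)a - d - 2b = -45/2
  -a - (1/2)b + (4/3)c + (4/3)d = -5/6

a = -3, b = 5, c = -6, d = 5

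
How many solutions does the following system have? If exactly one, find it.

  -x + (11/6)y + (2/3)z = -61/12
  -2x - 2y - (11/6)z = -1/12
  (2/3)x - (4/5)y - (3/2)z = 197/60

Row-reduce the augmented matrix:
R1 ← R1 / (-1).
R2 ← R2 + 2·R1.
R3 ← R3 − 2/3·R1.
R2 ← R2 / (-17/3).
R1 ← R1 + 11/6·R2.
R3 ← R3 − 19/45·R2.
R3 ← R3 / (-988/765).
R1 ← R1 − 73/204·R3.
R2 ← R2 − 19/34·R3.
Reading off the reduced rows gives x = 2, y = -3/2, z = -1/2.

x = 2, y = -3/2, z = -1/2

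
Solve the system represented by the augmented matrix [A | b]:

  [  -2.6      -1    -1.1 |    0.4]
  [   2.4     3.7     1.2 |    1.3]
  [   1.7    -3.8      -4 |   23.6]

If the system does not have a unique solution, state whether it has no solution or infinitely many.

x_1 = 2, x_2 = 1, x_3 = -6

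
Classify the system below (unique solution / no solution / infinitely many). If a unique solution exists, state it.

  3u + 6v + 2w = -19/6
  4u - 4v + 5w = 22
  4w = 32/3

u = 1/2, v = -5/3, w = 8/3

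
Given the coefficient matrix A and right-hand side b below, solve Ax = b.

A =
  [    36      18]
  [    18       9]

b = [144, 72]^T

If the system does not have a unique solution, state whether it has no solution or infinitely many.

Row-reduce:
R1 ← R1 / (36).
R2 ← R2 − 18·R1.
Rank is 1 with 2 unknowns, leaving x_2 free.

infinitely many solutions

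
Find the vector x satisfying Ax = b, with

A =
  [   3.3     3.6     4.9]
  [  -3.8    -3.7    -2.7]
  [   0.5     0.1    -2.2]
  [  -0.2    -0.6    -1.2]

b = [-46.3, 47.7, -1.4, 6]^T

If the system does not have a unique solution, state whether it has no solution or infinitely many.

Row-reduce the augmented matrix:
R1 ← R1 / (33/10).
R2 ← R2 + 19/5·R1.
R3 ← R3 − 1/2·R1.
R4 ← R4 + 1/5·R1.
R2 ← R2 / (49/110).
R1 ← R1 − 12/11·R2.
R3 ← R3 + 49/110·R2.
R4 ← R4 + 21/55·R2.
Swap R3 and R4.
R3 ← R3 / (34/21).
R1 ← R1 + 841/147·R3.
R2 ← R2 − 971/147·R3.
R4 reduces to 0 = 0, so the extra equation is consistent.
Reading off the reduced rows gives x_1 = -6, x_2 = -6, x_3 = -1.

x_1 = -6, x_2 = -6, x_3 = -1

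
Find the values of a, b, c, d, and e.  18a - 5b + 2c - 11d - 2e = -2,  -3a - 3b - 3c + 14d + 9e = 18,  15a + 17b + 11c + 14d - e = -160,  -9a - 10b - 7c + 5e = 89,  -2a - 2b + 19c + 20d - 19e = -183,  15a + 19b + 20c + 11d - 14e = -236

a = -2, b = -3, c = -3, d = -3, e = 4

Row-reduce the augmented matrix:
R1 ← R1 / (18).
R2 ← R2 + 3·R1.
R3 ← R3 − 15·R1.
R4 ← R4 + 9·R1.
R5 ← R5 + 2·R1.
R6 ← R6 − 15·R1.
R2 ← R2 / (-23/6).
R1 ← R1 + 5/18·R2.
R3 ← R3 − 127/6·R2.
R4 ← R4 + 25/2·R2.
R5 ← R5 + 23/9·R2.
R6 ← R6 − 139/6·R2.
R3 ← R3 / (-124/23).
R1 ← R1 − 7/23·R3.
R2 ← R2 − 16/23·R3.
R4 ← R4 − 62/23·R3.
R5 ← R5 − 21·R3.
R6 ← R6 − 51/23·R3.
Swap R4 and R5.
R4 ← R4 / (67441/186).
R1 ← R1 − 671/186·R4.
R2 ← R2 − 263/31·R4.
R3 ← R3 + 1039/62·R4.
R6 ← R6 − 8113/62·R4.
Swap R5 and R6.
R5 ← R5 / (54864/67441).
R1 ← R1 − 2258/6131·R5.
R2 ← R2 − 10972/67441·R5.
R3 ← R3 + 95781/67441·R5.
R4 ← R4 − 30504/67441·R5.
R6 reduces to 0 = 0, so the extra equation is consistent.
Reading off the reduced rows gives a = -2, b = -3, c = -3, d = -3, e = 4.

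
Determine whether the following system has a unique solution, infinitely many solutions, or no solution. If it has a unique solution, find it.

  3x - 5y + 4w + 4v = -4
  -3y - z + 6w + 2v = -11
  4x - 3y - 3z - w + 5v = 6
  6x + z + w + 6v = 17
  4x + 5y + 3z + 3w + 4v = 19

Row-reduce the augmented matrix:
R1 ← R1 / (3).
R3 ← R3 − 4·R1.
R4 ← R4 − 6·R1.
R5 ← R5 − 4·R1.
R2 ← R2 / (-3).
R1 ← R1 + 5/3·R2.
R3 ← R3 − 11/3·R2.
R4 ← R4 − 10·R2.
R5 ← R5 − 35/3·R2.
R3 ← R3 / (-38/9).
R1 ← R1 − 5/9·R3.
R2 ← R2 − 1/3·R3.
R4 ← R4 + 7/3·R3.
R5 ← R5 + 8/9·R3.
R4 ← R4 / (473/38).
R1 ← R1 + 71/38·R4.
R2 ← R2 + 73/38·R4.
R3 ← R3 + 9/38·R4.
R5 ← R5 − 395/19·R4.
R5 ← R5 / (73/473).
R1 ← R1 − 485/473·R5.
R2 ← R2 − 19/473·R5.
R3 ← R3 + 205/473·R5.
R4 ← R4 − 133/473·R5.
Reading off the reduced rows gives x = 6, y = 2, z = -1, w = 0, v = -3.

x = 6, y = 2, z = -1, w = 0, v = -3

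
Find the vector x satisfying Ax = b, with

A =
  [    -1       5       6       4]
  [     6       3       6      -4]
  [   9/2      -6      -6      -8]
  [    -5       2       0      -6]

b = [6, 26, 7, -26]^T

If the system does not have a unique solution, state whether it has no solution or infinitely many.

no solution

Row-reduce:
R1 ← R1 / (-1).
R2 ← R2 − 6·R1.
R3 ← R3 − 9/2·R1.
R4 ← R4 + 5·R1.
R2 ← R2 / (33).
R1 ← R1 + 5·R2.
R3 ← R3 − 33/2·R2.
R4 ← R4 + 23·R2.
Swap R3 and R4.
R3 ← R3 / (-8/11).
R1 ← R1 − 4/11·R3.
R2 ← R2 − 14/11·R3.
Row 4 reduces to 0 = 3, a contradiction. The system is inconsistent.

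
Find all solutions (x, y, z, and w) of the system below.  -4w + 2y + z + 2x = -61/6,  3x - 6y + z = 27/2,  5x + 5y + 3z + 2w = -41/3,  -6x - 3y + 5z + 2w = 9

x = -1/3, y = -5/2, z = -1/2, w = 1

Row-reduce the augmented matrix:
R1 ← R1 / (2).
R2 ← R2 − 3·R1.
R3 ← R3 − 5·R1.
R4 ← R4 + 6·R1.
R2 ← R2 / (-9).
R1 ← R1 − 1·R2.
R4 ← R4 − 3·R2.
R3 ← R3 / (1/2).
R1 ← R1 − 4/9·R3.
R2 ← R2 − 1/18·R3.
R4 ← R4 − 47/6·R3.
R4 ← R4 / (-196).
R1 ← R1 + 12·R4.
R2 ← R2 + 2·R4.
R3 ← R3 − 24·R4.
Reading off the reduced rows gives x = -1/3, y = -5/2, z = -1/2, w = 1.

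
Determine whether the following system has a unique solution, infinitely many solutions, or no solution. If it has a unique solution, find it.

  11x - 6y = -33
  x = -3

x = -3, y = 0

Row-reduce the augmented matrix:
R1 ← R1 / (11).
R2 ← R2 − 1·R1.
R2 ← R2 / (6/11).
R1 ← R1 + 6/11·R2.
Reading off the reduced rows gives x = -3, y = 0.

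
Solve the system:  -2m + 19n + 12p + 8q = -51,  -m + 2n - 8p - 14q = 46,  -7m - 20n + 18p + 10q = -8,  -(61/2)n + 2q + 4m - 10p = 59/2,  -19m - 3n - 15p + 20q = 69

no solution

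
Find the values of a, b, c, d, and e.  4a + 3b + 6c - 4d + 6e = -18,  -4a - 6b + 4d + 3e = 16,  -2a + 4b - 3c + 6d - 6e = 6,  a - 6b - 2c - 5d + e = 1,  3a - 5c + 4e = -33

Row-reduce the augmented matrix:
R1 ← R1 / (4).
R2 ← R2 + 4·R1.
R3 ← R3 + 2·R1.
R4 ← R4 − 1·R1.
R5 ← R5 − 3·R1.
R2 ← R2 / (-3).
R1 ← R1 − 3/4·R2.
R3 ← R3 − 11/2·R2.
R4 ← R4 + 27/4·R2.
R5 ← R5 + 9/4·R2.
R3 ← R3 / (11).
R1 ← R1 − 3·R3.
R2 ← R2 + 2·R3.
R4 ← R4 + 17·R3.
R5 ← R5 + 14·R3.
R4 ← R4 / (24/11).
R1 ← R1 + 23/11·R4.
R2 ← R2 − 8/11·R4.
R3 ← R3 − 4/11·R4.
R5 ← R5 − 89/11·R4.
R5 ← R5 / (913/96).
R1 ← R1 − 17/96·R5.
R2 ← R2 + 7/12·R5.
R3 ← R3 − 29/24·R5.
R4 ← R4 − 5/96·R5.
Reading off the reduced rows gives a = -3, b = -2, c = 8/3, d = 0, e = -8/3.

a = -3, b = -2, c = 8/3, d = 0, e = -8/3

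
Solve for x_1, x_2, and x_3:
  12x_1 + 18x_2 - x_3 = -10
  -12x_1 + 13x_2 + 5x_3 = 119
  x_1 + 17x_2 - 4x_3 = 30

Row-reduce the augmented matrix:
R1 ← R1 / (12).
R2 ← R2 + 12·R1.
R3 ← R3 − 1·R1.
R2 ← R2 / (31).
R1 ← R1 − 3/2·R2.
R3 ← R3 − 31/2·R2.
R3 ← R3 / (-71/12).
R1 ← R1 + 103/372·R3.
R2 ← R2 − 4/31·R3.
Reading off the reduced rows gives x_1 = -5, x_2 = 3, x_3 = 4.

x_1 = -5, x_2 = 3, x_3 = 4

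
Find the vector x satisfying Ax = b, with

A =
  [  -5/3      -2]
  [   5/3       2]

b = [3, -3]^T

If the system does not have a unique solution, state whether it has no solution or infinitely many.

infinitely many solutions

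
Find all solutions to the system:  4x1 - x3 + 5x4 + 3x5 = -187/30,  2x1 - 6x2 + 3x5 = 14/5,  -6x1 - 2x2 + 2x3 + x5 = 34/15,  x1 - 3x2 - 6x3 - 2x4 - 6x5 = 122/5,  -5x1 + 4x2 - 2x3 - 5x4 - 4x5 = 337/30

x1 = -1, x2 = -6/5, x3 = -8/3, x4 = -1/2, x5 = -4/5

Row-reduce the augmented matrix:
R1 ← R1 / (4).
R2 ← R2 − 2·R1.
R3 ← R3 + 6·R1.
R4 ← R4 − 1·R1.
R5 ← R5 + 5·R1.
R2 ← R2 / (-6).
R3 ← R3 + 2·R2.
R4 ← R4 + 3·R2.
R5 ← R5 − 4·R2.
R3 ← R3 / (1/3).
R1 ← R1 + 1/4·R3.
R2 ← R2 + 1/12·R3.
R4 ← R4 + 6·R3.
R5 ← R5 + 35/12·R3.
R4 ← R4 / (148).
R1 ← R1 − 15/2·R4.
R2 ← R2 − 5/2·R4.
R3 ← R3 − 25·R4.
R5 ← R5 − 145/2·R4.
R5 ← R5 / (2419/592).
R1 ← R1 − 189/592·R5.
R2 ← R2 + 233/592·R5.
R3 ← R3 − 315/296·R5.
R4 ← R4 − 165/296·R5.
Reading off the reduced rows gives x1 = -1, x2 = -6/5, x3 = -8/3, x4 = -1/2, x5 = -4/5.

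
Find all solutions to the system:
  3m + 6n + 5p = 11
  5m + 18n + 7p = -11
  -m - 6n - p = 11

Row-reduce:
R1 ← R1 / (3).
R2 ← R2 − 5·R1.
R3 ← R3 + 1·R1.
R2 ← R2 / (8).
R1 ← R1 − 2·R2.
R3 ← R3 + 4·R2.
Rank is 2 with 3 unknowns, leaving p free.

infinitely many solutions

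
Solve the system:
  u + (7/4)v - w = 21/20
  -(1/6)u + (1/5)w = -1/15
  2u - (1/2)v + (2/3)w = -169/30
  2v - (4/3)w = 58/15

u = -2, v = 3/5, w = -2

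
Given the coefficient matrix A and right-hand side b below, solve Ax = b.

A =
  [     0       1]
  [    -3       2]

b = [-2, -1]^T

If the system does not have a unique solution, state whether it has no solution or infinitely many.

Row-reduce the augmented matrix:
Swap R1 and R2.
R1 ← R1 / (-3).
R1 ← R1 + 2/3·R2.
Reading off the reduced rows gives x_1 = -1, x_2 = -2.

x_1 = -1, x_2 = -2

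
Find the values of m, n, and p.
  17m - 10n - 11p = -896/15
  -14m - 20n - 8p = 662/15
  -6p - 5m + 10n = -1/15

m = -3, n = -2/3, p = 7/5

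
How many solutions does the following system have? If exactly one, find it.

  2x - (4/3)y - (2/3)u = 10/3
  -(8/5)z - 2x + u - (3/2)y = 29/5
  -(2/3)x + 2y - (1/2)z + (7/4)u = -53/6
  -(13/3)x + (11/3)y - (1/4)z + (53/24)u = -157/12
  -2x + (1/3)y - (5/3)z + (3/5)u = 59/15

no solution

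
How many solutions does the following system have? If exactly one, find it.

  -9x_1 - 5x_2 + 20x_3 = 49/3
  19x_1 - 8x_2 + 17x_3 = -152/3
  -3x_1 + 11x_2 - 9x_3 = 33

Row-reduce the augmented matrix:
R1 ← R1 / (-9).
R2 ← R2 − 19·R1.
R3 ← R3 + 3·R1.
R2 ← R2 / (-167/9).
R1 ← R1 − 5/9·R2.
R3 ← R3 − 38/3·R2.
R3 ← R3 / (4135/167).
R1 ← R1 + 75/167·R3.
R2 ← R2 + 533/167·R3.
Reading off the reduced rows gives x_1 = -2, x_2 = 3, x_3 = 2/3.

x_1 = -2, x_2 = 3, x_3 = 2/3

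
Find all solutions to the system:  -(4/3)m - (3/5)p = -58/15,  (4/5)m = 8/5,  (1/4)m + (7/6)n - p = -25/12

Row-reduce the augmented matrix:
R1 ← R1 / (-4/3).
R2 ← R2 − 4/5·R1.
R3 ← R3 − 1/4·R1.
Swap R2 and R3.
R2 ← R2 / (7/6).
R3 ← R3 / (-9/25).
R1 ← R1 − 9/20·R3.
R2 ← R2 + 267/280·R3.
Reading off the reduced rows gives m = 2, n = -1/2, p = 2.

m = 2, n = -1/2, p = 2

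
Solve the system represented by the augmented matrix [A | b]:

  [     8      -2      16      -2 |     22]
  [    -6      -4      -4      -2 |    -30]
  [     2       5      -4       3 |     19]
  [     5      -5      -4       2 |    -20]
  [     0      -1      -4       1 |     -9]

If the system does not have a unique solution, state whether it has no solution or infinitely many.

x_1 = -1, x_2 = 3, x_3 = 3, x_4 = 6

Row-reduce the augmented matrix:
R1 ← R1 / (8).
R2 ← R2 + 6·R1.
R3 ← R3 − 2·R1.
R4 ← R4 − 5·R1.
R2 ← R2 / (-11/2).
R1 ← R1 + 1/4·R2.
R3 ← R3 − 11/2·R2.
R4 ← R4 + 15/4·R2.
R5 ← R5 + 1·R2.
Swap R3 and R4.
R3 ← R3 / (-214/11).
R1 ← R1 − 18/11·R3.
R2 ← R2 + 16/11·R3.
R5 ← R5 + 60/11·R3.
Swap R4 and R5.
R4 ← R4 / (6/107).
R1 ← R1 − 41/107·R4.
R2 ← R2 − 23/107·R4.
R3 ← R3 + 31/107·R4.
R5 reduces to 0 = 0, so the extra equation is consistent.
Reading off the reduced rows gives x_1 = -1, x_2 = 3, x_3 = 3, x_4 = 6.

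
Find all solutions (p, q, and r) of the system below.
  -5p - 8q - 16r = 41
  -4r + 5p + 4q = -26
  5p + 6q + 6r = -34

no solution

Row-reduce:
R1 ← R1 / (-5).
R2 ← R2 − 5·R1.
R3 ← R3 − 5·R1.
R2 ← R2 / (-4).
R1 ← R1 − 8/5·R2.
R3 ← R3 + 2·R2.
Row 3 reduces to 0 = -1/2, a contradiction. The system is inconsistent.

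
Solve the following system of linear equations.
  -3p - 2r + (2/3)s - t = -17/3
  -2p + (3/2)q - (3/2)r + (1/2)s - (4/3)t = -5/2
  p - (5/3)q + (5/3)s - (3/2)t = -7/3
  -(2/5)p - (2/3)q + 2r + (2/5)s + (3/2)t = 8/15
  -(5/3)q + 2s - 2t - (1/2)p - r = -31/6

Row-reduce:
R1 ← R1 / (-3).
R2 ← R2 + 2·R1.
R3 ← R3 − 1·R1.
R4 ← R4 + 2/5·R1.
R5 ← R5 + 1/2·R1.
R2 ← R2 / (3/2).
R3 ← R3 + 5/3·R2.
R4 ← R4 + 2/3·R2.
R5 ← R5 + 5/3·R2.
R3 ← R3 / (-23/27).
R1 ← R1 − 2/3·R3.
R2 ← R2 + 1/9·R3.
R4 ← R4 − 296/135·R3.
R5 ← R5 + 23/27·R3.
R4 ← R4 / (616/115).
R1 ← R1 − 30/23·R4.
R2 ← R2 + 5/23·R4.
R3 ← R3 + 158/69·R4.
Rank is 4 with 5 unknowns, leaving t free.

infinitely many solutions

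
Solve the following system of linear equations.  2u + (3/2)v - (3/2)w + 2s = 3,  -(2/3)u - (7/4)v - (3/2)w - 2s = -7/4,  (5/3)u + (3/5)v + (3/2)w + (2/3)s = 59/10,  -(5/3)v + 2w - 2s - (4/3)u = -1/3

u = 3, v = -1, w = 1, s = 0

Row-reduce the augmented matrix:
R1 ← R1 / (2).
R2 ← R2 + 2/3·R1.
R3 ← R3 − 5/3·R1.
R4 ← R4 + 4/3·R1.
R2 ← R2 / (-5/4).
R1 ← R1 − 3/4·R2.
R3 ← R3 + 13/20·R2.
R4 ← R4 + 2/3·R2.
R3 ← R3 / (379/100).
R1 ← R1 + 39/20·R3.
R2 ← R2 − 8/5·R3.
R4 ← R4 − 31/15·R3.
R4 ← R4 / (722/3411).
R1 ← R1 − 16/379·R4.
R2 ← R2 − 1360/1137·R4.
R3 ← R3 + 92/1137·R4.
Reading off the reduced rows gives u = 3, v = -1, w = 1, s = 0.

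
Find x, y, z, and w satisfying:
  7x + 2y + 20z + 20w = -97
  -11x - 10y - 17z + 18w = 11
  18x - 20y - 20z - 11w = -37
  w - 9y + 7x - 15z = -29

Row-reduce the augmented matrix:
R1 ← R1 / (7).
R2 ← R2 + 11·R1.
R3 ← R3 − 18·R1.
R4 ← R4 − 7·R1.
R2 ← R2 / (-48/7).
R1 ← R1 − 2/7·R2.
R3 ← R3 + 176/7·R2.
R4 ← R4 + 11·R2.
R3 ← R3 / (-373/3).
R1 ← R1 − 83/24·R3.
R2 ← R2 + 101/48·R3.
R4 ← R4 + 2791/48·R3.
R4 ← R4 / (93469/5968).
R1 ← R1 + 5553/2984·R4.
R2 ← R2 + 18409/5968·R4.
R3 ← R3 − 731/373·R4.
Reading off the reduced rows gives x = -5, y = -1, z = 0, w = -3.

x = -5, y = -1, z = 0, w = -3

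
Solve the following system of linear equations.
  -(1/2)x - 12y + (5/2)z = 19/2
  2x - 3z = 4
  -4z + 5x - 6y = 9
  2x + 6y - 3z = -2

no solution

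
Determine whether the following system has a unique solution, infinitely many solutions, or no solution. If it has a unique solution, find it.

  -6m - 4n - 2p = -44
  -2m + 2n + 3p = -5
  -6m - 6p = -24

m = 5, n = 4, p = -1

Row-reduce the augmented matrix:
R1 ← R1 / (-6).
R2 ← R2 + 2·R1.
R3 ← R3 + 6·R1.
R2 ← R2 / (10/3).
R1 ← R1 − 2/3·R2.
R3 ← R3 − 4·R2.
R3 ← R3 / (-42/5).
R1 ← R1 + 2/5·R3.
R2 ← R2 − 11/10·R3.
Reading off the reduced rows gives m = 5, n = 4, p = -1.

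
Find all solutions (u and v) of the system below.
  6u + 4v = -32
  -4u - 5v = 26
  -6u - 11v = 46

u = -4, v = -2

Row-reduce the augmented matrix:
R1 ← R1 / (6).
R2 ← R2 + 4·R1.
R3 ← R3 + 6·R1.
R2 ← R2 / (-7/3).
R1 ← R1 − 2/3·R2.
R3 ← R3 + 7·R2.
R3 reduces to 0 = 0, so the extra equation is consistent.
Reading off the reduced rows gives u = -4, v = -2.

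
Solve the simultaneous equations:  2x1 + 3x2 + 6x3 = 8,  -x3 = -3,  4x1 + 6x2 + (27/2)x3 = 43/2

no solution

Row-reduce:
R1 ← R1 / (2).
R3 ← R3 − 4·R1.
R2 ← R2 / (-1).
R1 ← R1 − 3·R2.
R3 ← R3 − 3/2·R2.
Row 3 reduces to 0 = 1, a contradiction. The system is inconsistent.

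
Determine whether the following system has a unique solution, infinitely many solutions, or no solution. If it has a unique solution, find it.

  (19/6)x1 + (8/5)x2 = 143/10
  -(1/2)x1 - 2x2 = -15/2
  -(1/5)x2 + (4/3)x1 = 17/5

Row-reduce the augmented matrix:
R1 ← R1 / (19/6).
R2 ← R2 + 1/2·R1.
R3 ← R3 − 4/3·R1.
R2 ← R2 / (-166/95).
R1 ← R1 − 48/95·R2.
R3 ← R3 + 83/95·R2.
R3 reduces to 0 = 0, so the extra equation is consistent.
Reading off the reduced rows gives x1 = 3, x2 = 3.

x1 = 3, x2 = 3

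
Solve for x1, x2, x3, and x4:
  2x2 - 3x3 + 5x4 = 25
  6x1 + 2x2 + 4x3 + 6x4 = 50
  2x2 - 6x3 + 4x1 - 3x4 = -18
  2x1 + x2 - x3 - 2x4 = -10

x1 = 2, x2 = -1, x3 = 1, x4 = 6

Row-reduce the augmented matrix:
Swap R1 and R2.
R1 ← R1 / (6).
R3 ← R3 − 4·R1.
R4 ← R4 − 2·R1.
R2 ← R2 / (2).
R1 ← R1 − 1/3·R2.
R3 ← R3 − 2/3·R2.
R4 ← R4 − 1/3·R2.
R3 ← R3 / (-23/3).
R1 ← R1 − 7/6·R3.
R2 ← R2 + 3/2·R3.
R4 ← R4 + 11/6·R3.
R4 ← R4 / (-127/46).
R1 ← R1 + 53/46·R4.
R2 ← R2 − 193/46·R4.
R3 ← R3 − 26/23·R4.
Reading off the reduced rows gives x1 = 2, x2 = -1, x3 = 1, x4 = 6.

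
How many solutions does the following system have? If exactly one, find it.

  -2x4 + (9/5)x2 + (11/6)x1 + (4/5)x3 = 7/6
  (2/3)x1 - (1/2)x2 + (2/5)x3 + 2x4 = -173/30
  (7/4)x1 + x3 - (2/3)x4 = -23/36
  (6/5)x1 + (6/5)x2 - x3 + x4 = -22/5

Row-reduce the augmented matrix:
R1 ← R1 / (11/6).
R2 ← R2 − 2/3·R1.
R3 ← R3 − 7/4·R1.
R4 ← R4 − 6/5·R1.
R2 ← R2 / (-127/110).
R1 ← R1 − 54/55·R2.
R3 ← R3 + 189/110·R2.
R4 ← R4 − 6/275·R2.
R3 ← R3 / (47/635).
R1 ← R1 − 336/635·R3.
R2 ← R2 + 12/127·R3.
R4 ← R4 + 4831/3175·R3.
R4 ← R4 / (-39152/705).
R1 ← R1 − 1004/47·R4.
R2 ← R2 + 280/47·R4.
R3 ← R3 + 5365/141·R4.
Reading off the reduced rows gives x1 = -1, x2 = -1, x3 = -2/3, x4 = -8/3.

x1 = -1, x2 = -1, x3 = -2/3, x4 = -8/3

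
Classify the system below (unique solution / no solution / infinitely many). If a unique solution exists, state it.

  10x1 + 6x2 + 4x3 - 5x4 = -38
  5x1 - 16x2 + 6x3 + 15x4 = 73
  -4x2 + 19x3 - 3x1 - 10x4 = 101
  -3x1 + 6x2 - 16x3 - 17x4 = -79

Row-reduce the augmented matrix:
R1 ← R1 / (10).
R2 ← R2 − 5·R1.
R3 ← R3 + 3·R1.
R4 ← R4 + 3·R1.
R2 ← R2 / (-19).
R1 ← R1 − 3/5·R2.
R3 ← R3 + 11/5·R2.
R4 ← R4 − 39/5·R2.
R3 ← R3 / (375/19).
R1 ← R1 − 10/19·R3.
R2 ← R2 + 4/19·R3.
R4 ← R4 + 250/19·R3.
R4 ← R4 / (-61/3).
R1 ← R1 − 31/75·R4.
R2 ← R2 + 799/750·R4.
R3 ← R3 + 257/375·R4.
Reading off the reduced rows gives x1 = -3, x2 = -4, x3 = 4, x4 = 0.

x1 = -3, x2 = -4, x3 = 4, x4 = 0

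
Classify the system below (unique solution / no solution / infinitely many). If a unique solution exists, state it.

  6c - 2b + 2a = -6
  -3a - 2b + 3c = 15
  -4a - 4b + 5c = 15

Row-reduce the augmented matrix:
R1 ← R1 / (2).
R2 ← R2 + 3·R1.
R3 ← R3 + 4·R1.
R2 ← R2 / (-5).
R1 ← R1 + 1·R2.
R3 ← R3 + 8·R2.
R3 ← R3 / (-11/5).
R1 ← R1 − 3/5·R3.
R2 ← R2 + 12/5·R3.
Reading off the reduced rows gives a = -6, b = 6, c = 3.

a = -6, b = 6, c = 3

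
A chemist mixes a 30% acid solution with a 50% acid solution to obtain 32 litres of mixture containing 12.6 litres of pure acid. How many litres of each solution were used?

Let a = litres of solution A, b = litres of solution B.
  a + b = 32
  (3/10)a + (1/2)b = 63/5
Row-reduce the augmented matrix:
R2 ← R2 − 3/10·R1.
R2 ← R2 / (1/5).
R1 ← R1 − 1·R2.
Reading off the reduced rows gives a = 17, b = 15.

litres of solution A: 17, litres of solution B: 15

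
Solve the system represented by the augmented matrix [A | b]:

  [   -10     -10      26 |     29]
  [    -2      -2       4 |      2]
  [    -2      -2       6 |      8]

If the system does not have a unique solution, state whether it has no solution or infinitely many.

no solution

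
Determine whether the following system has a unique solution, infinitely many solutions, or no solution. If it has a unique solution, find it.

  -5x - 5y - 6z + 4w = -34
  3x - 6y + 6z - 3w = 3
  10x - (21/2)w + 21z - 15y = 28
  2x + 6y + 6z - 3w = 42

no solution

Row-reduce:
R1 ← R1 / (-5).
R2 ← R2 − 3·R1.
R3 ← R3 − 10·R1.
R4 ← R4 − 2·R1.
R2 ← R2 / (-9).
R1 ← R1 − 1·R2.
R3 ← R3 + 25·R2.
R4 ← R4 − 4·R2.
R3 ← R3 / (7/3).
R1 ← R1 − 22/15·R3.
R2 ← R2 + 4/15·R3.
R4 ← R4 − 14/3·R3.
Row 4 reduces to 0 = 4, a contradiction. The system is inconsistent.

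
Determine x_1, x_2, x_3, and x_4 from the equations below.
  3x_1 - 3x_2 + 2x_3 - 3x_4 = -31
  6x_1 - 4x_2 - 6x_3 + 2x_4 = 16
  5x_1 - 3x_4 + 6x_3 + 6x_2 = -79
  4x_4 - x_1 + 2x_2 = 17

x_1 = -5, x_2 = -2, x_3 = -5, x_4 = 4

Row-reduce the augmented matrix:
R1 ← R1 / (3).
R2 ← R2 − 6·R1.
R3 ← R3 − 5·R1.
R4 ← R4 + 1·R1.
R2 ← R2 / (2).
R1 ← R1 + 1·R2.
R3 ← R3 − 11·R2.
R4 ← R4 − 1·R2.
R3 ← R3 / (173/3).
R1 ← R1 + 13/3·R3.
R2 ← R2 + 5·R3.
R4 ← R4 − 17/3·R3.
R4 ← R4 / (541/173).
R1 ← R1 + 27/173·R4.
R2 ← R2 − 62/173·R4.
R3 ← R3 + 126/173·R4.
Reading off the reduced rows gives x_1 = -5, x_2 = -2, x_3 = -5, x_4 = 4.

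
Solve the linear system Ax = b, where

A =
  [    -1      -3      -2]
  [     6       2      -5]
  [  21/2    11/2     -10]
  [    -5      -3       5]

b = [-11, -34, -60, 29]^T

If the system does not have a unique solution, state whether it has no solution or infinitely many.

no solution

Row-reduce:
R1 ← R1 / (-1).
R2 ← R2 − 6·R1.
R3 ← R3 − 21/2·R1.
R4 ← R4 + 5·R1.
R2 ← R2 / (-16).
R1 ← R1 − 3·R2.
R3 ← R3 + 26·R2.
R4 ← R4 − 12·R2.
R3 ← R3 / (-27/8).
R1 ← R1 + 19/16·R3.
R2 ← R2 − 17/16·R3.
R4 ← R4 − 9/4·R3.
Row 4 reduces to 0 = 1/3, a contradiction. The system is inconsistent.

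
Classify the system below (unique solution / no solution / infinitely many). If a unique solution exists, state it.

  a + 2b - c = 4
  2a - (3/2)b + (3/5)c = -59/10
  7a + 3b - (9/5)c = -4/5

no solution

Row-reduce:
R2 ← R2 − 2·R1.
R3 ← R3 − 7·R1.
R2 ← R2 / (-11/2).
R1 ← R1 − 2·R2.
R3 ← R3 + 11·R2.
Row 3 reduces to 0 = -1, a contradiction. The system is inconsistent.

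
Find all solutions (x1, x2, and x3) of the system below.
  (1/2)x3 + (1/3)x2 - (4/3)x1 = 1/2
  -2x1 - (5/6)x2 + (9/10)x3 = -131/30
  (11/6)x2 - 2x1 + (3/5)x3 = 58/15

no solution

Row-reduce:
R1 ← R1 / (-4/3).
R2 ← R2 + 2·R1.
R3 ← R3 + 2·R1.
R2 ← R2 / (-4/3).
R1 ← R1 + 1/4·R2.
R3 ← R3 − 4/3·R2.
Row 3 reduces to 0 = -2, a contradiction. The system is inconsistent.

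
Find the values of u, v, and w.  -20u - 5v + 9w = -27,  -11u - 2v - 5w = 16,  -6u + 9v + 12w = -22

Row-reduce the augmented matrix:
R1 ← R1 / (-20).
R2 ← R2 + 11·R1.
R3 ← R3 + 6·R1.
R2 ← R2 / (3/4).
R1 ← R1 − 1/4·R2.
R3 ← R3 − 21/2·R2.
R3 ← R3 / (743/5).
R1 ← R1 − 43/15·R3.
R2 ← R2 + 199/15·R3.
Reading off the reduced rows gives u = -1/3, v = 4/3, w = -3.

u = -1/3, v = 4/3, w = -3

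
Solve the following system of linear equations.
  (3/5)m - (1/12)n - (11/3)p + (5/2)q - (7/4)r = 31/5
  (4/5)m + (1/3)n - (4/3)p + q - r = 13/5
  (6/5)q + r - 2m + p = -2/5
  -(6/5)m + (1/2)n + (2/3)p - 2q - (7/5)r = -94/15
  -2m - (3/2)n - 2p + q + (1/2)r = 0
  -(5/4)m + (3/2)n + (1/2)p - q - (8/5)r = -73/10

no solution

Row-reduce:
R1 ← R1 / (3/5).
R2 ← R2 − 4/5·R1.
R3 ← R3 + 2·R1.
R4 ← R4 + 6/5·R1.
R5 ← R5 + 2·R1.
R6 ← R6 + 5/4·R1.
R2 ← R2 / (4/9).
R1 ← R1 + 5/36·R2.
R3 ← R3 + 5/18·R2.
R4 ← R4 − 1/3·R2.
R5 ← R5 + 16/9·R2.
R6 ← R6 − 191/144·R2.
R3 ← R3 / (-9).
R1 ← R1 + 5·R3.
R2 ← R2 − 8·R3.
R4 ← R4 + 28/3·R3.
R6 ← R6 + 71/4·R3.
R4 ← R4 / (-1957/540).
R1 ← R1 + 151/144·R4.
R2 ← R2 − 347/180·R4.
R3 ← R3 + 323/360·R4.
R6 ← R6 + 13691/2880·R4.
Swap R5 and R6.
R5 ← R5 / (60235/62624).
R1 ← R1 − 3587/15656·R5.
R2 ← R2 + 29109/19570·R5.
R3 ← R3 − 1809/2060·R5.
R4 ← R4 − 946/1957·R5.
Row 6 reduces to 0 = -2, a contradiction. The system is inconsistent.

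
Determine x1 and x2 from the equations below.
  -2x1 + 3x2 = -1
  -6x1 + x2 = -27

Row-reduce the augmented matrix:
R1 ← R1 / (-2).
R2 ← R2 + 6·R1.
R2 ← R2 / (-8).
R1 ← R1 + 3/2·R2.
Reading off the reduced rows gives x1 = 5, x2 = 3.

x1 = 5, x2 = 3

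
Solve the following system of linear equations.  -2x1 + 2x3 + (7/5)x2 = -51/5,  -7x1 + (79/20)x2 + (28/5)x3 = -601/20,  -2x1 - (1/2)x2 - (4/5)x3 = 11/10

infinitely many solutions

Row-reduce:
R1 ← R1 / (-2).
R2 ← R2 + 7·R1.
R3 ← R3 + 2·R1.
R2 ← R2 / (-19/20).
R1 ← R1 + 7/10·R2.
R3 ← R3 + 19/10·R2.
Rank is 2 with 3 unknowns, leaving x3 free.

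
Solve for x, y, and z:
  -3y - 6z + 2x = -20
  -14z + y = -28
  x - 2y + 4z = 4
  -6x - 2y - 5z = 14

x = -4, y = 0, z = 2

Row-reduce the augmented matrix:
R1 ← R1 / (2).
R3 ← R3 − 1·R1.
R4 ← R4 + 6·R1.
R1 ← R1 + 3/2·R2.
R3 ← R3 + 1/2·R2.
R4 ← R4 + 11·R2.
Swap R3 and R4.
R3 ← R3 / (-177).
R1 ← R1 + 24·R3.
R2 ← R2 + 14·R3.
R4 reduces to 0 = 0, so the extra equation is consistent.
Reading off the reduced rows gives x = -4, y = 0, z = 2.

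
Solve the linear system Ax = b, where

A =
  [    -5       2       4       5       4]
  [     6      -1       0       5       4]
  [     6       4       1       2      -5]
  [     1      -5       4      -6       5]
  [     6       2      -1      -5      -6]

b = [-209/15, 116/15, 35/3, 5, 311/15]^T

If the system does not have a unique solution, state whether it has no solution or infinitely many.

x_1 = 7/3, x_2 = 8/3, x_3 = -1, x_4 = -2, x_5 = 8/5

Row-reduce the augmented matrix:
R1 ← R1 / (-5).
R2 ← R2 − 6·R1.
R3 ← R3 − 6·R1.
R4 ← R4 − 1·R1.
R5 ← R5 − 6·R1.
R2 ← R2 / (7/5).
R1 ← R1 + 2/5·R2.
R3 ← R3 − 32/5·R2.
R4 ← R4 + 23/5·R2.
R5 ← R5 − 22/5·R2.
R3 ← R3 / (-113/7).
R1 ← R1 − 4/7·R3.
R2 ← R2 − 24/7·R3.
R4 ← R4 − 144/7·R3.
R5 ← R5 + 79/7·R3.
R4 ← R4 / (-2570/113).
R1 ← R1 − 73/113·R4.
R2 ← R2 + 127/113·R4.
R3 ← R3 − 296/113·R4.
R5 ← R5 + 453/113·R4.
R5 ← R5 / (6089/2570).
R1 ← R1 + 499/2570·R5.
R2 ← R2 + 3779/2570·R5.
R3 ← R3 − 731/1285·R5.
R4 ← R4 − 1899/2570·R5.
Reading off the reduced rows gives x_1 = 7/3, x_2 = 8/3, x_3 = -1, x_4 = -2, x_5 = 8/5.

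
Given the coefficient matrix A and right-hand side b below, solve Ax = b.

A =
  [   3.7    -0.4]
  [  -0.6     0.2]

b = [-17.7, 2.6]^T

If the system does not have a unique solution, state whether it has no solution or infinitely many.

Row-reduce the augmented matrix:
R1 ← R1 / (37/10).
R2 ← R2 + 3/5·R1.
R2 ← R2 / (5/37).
R1 ← R1 + 4/37·R2.
Reading off the reduced rows gives x_1 = -5, x_2 = -2.

x_1 = -5, x_2 = -2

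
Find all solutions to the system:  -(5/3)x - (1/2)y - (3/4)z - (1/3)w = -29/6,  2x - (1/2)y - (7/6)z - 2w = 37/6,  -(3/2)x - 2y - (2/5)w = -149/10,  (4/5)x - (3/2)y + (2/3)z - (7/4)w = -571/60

x = 3, y = 5, z = -4, w = 1

Row-reduce the augmented matrix:
R1 ← R1 / (-5/3).
R2 ← R2 − 2·R1.
R3 ← R3 + 3/2·R1.
R4 ← R4 − 4/5·R1.
R2 ← R2 / (-11/10).
R1 ← R1 − 3/10·R2.
R3 ← R3 + 31/20·R2.
R4 ← R4 + 87/50·R2.
R3 ← R3 / (947/264).
R1 ← R1 + 5/44·R3.
R2 ← R2 − 62/33·R3.
R4 ← R4 − 118/33·R3.
R4 ← R4 / (-26233/18940).
R1 ← R1 + 332/947·R4.
R2 ← R2 − 2192/4735·R4.
R3 ← R3 − 4332/4735·R4.
Reading off the reduced rows gives x = 3, y = 5, z = -4, w = 1.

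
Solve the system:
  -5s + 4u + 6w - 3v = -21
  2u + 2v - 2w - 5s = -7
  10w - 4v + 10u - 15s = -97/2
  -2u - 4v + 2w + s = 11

no solution

Row-reduce:
R1 ← R1 / (4).
R2 ← R2 − 2·R1.
R3 ← R3 − 10·R1.
R4 ← R4 + 2·R1.
R2 ← R2 / (7/2).
R1 ← R1 + 3/4·R2.
R3 ← R3 − 7/2·R2.
R4 ← R4 + 11/2·R2.
Swap R3 and R4.
R3 ← R3 / (-20/7).
R1 ← R1 − 3/7·R3.
R2 ← R2 + 10/7·R3.
Row 4 reduces to 0 = 1/2, a contradiction. The system is inconsistent.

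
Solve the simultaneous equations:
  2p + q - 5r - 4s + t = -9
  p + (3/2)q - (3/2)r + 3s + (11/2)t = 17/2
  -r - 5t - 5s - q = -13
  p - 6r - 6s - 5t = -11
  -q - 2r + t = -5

infinitely many solutions

Row-reduce:
R1 ← R1 / (2).
R2 ← R2 − 1·R1.
R4 ← R4 − 1·R1.
R1 ← R1 − 1/2·R2.
R3 ← R3 + 1·R2.
R4 ← R4 + 1/2·R2.
R5 ← R5 + 1·R2.
Swap R3 and R4.
R3 ← R3 / (-3).
R1 ← R1 + 3·R3.
R2 ← R2 − 1·R3.
R5 ← R5 + 1·R3.
Swap R4 and R5.
R4 ← R4 / (11/2).
R1 ← R1 + 3·R4.
R2 ← R2 − 9/2·R4.
R3 ← R3 − 1/2·R4.
Rank is 4 with 5 unknowns, leaving t free.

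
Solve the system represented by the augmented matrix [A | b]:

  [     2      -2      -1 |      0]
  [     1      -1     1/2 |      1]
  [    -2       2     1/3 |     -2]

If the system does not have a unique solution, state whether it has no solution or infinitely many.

Row-reduce:
R1 ← R1 / (2).
R2 ← R2 − 1·R1.
R3 ← R3 + 2·R1.
R1 ← R1 + 1/2·R2.
R3 ← R3 + 2/3·R2.
Row 3 reduces to 0 = -4/3, a contradiction. The system is inconsistent.

no solution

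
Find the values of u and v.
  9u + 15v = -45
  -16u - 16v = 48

u = 0, v = -3

Row-reduce the augmented matrix:
R1 ← R1 / (9).
R2 ← R2 + 16·R1.
R2 ← R2 / (32/3).
R1 ← R1 − 5/3·R2.
Reading off the reduced rows gives u = 0, v = -3.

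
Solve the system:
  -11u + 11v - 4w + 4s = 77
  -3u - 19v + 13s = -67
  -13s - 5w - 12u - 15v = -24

Row-reduce:
R1 ← R1 / (-11).
R2 ← R2 + 3·R1.
R3 ← R3 + 12·R1.
R2 ← R2 / (-22).
R1 ← R1 + 1·R2.
R3 ← R3 + 27·R2.
R3 ← R3 / (-239/121).
R1 ← R1 − 38/121·R3.
R2 ← R2 + 6/121·R3.
Rank is 3 with 4 unknowns, leaving s free.

infinitely many solutions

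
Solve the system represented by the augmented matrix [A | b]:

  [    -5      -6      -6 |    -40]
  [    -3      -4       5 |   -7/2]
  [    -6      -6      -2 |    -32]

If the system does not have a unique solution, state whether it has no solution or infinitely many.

Row-reduce the augmented matrix:
R1 ← R1 / (-5).
R2 ← R2 + 3·R1.
R3 ← R3 + 6·R1.
R2 ← R2 / (-2/5).
R1 ← R1 − 6/5·R2.
R3 ← R3 − 6/5·R2.
R3 ← R3 / (31).
R1 ← R1 − 27·R3.
R2 ← R2 + 43/2·R3.
Reading off the reduced rows gives x_1 = 2, x_2 = 5/2, x_3 = 5/2.

x_1 = 2, x_2 = 5/2, x_3 = 5/2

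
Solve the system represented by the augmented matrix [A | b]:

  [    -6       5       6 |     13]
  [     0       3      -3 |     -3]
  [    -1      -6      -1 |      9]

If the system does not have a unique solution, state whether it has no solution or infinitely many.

x_1 = -3, x_2 = -1, x_3 = 0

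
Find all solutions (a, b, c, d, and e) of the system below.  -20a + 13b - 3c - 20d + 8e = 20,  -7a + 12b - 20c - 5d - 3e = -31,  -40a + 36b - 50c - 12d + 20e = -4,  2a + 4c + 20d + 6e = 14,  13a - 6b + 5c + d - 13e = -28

no solution

Row-reduce:
R1 ← R1 / (-20).
R2 ← R2 + 7·R1.
R3 ← R3 + 40·R1.
R4 ← R4 − 2·R1.
R5 ← R5 − 13·R1.
R2 ← R2 / (149/20).
R1 ← R1 + 13/20·R2.
R3 ← R3 − 10·R2.
R4 ← R4 − 13/10·R2.
R5 ← R5 − 49/20·R2.
R3 ← R3 / (-2766/149).
R1 ← R1 + 224/149·R3.
R2 ← R2 + 379/149·R3.
R4 ← R4 − 1044/149·R3.
R5 ← R5 − 1383/149·R3.
R4 ← R4 / (12542/461).
R1 ← R1 + 1211/1383·R4.
R2 ← R2 + 4426/1383·R4.
R3 ← R3 + 1886/1383·R4.
Row 5 reduces to 0 = 1, a contradiction. The system is inconsistent.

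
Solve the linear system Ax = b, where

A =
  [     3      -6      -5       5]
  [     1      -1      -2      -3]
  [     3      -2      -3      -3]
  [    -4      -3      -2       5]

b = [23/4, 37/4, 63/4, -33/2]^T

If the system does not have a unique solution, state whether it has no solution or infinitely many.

Row-reduce the augmented matrix:
R1 ← R1 / (3).
R2 ← R2 − 1·R1.
R3 ← R3 − 3·R1.
R4 ← R4 + 4·R1.
R1 ← R1 + 2·R2.
R3 ← R3 − 4·R2.
R4 ← R4 + 11·R2.
R3 ← R3 / (10/3).
R1 ← R1 + 7/3·R3.
R2 ← R2 + 1/3·R3.
R4 ← R4 + 37/3·R3.
R4 ← R4 / (-1/5).
R1 ← R1 + 1/5·R4.
R2 ← R2 + 18/5·R4.
R3 ← R3 − 16/5·R4.
Reading off the reduced rows gives x_1 = 11/4, x_2 = 0, x_3 = -1, x_4 = -3/2.

x_1 = 11/4, x_2 = 0, x_3 = -1, x_4 = -3/2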